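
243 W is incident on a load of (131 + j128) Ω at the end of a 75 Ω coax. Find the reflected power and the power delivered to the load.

|Γ| = |(56 + j128)/(206 + j128)| = 0.576
|Γ|² = 0.332
P_refl = |Γ|²·P_inc = 80.6 W, P_del = (1 − |Γ|²)·P_inc = 162 W

P_reflected ≈ 80.6 W; P_delivered ≈ 162 W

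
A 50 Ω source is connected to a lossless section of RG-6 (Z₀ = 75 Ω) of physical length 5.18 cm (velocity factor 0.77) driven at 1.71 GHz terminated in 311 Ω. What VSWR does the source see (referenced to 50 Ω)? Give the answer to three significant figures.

VSWR ≈ 4.71

λ = v/f = 0.77·c / 1.71 GHz = 0.135 m
βl = 2π·l/λ = 2π × 0.383 = 138°
tan(βl) = -0.899
Z_in = Z_0·(Z_L + jZ_0·tanβl)/(Z_0 + jZ_L·tanβl) = 37.7 + j73.3 Ω
Γ_s = (Z_in − Z_s)/(Z_in + Z_s) = (-12.3 + j73.3)/(87.7 + j73.3), |Γ_s| = 0.65
VSWR = (1 + |Γ_s|)/(1 − |Γ_s|)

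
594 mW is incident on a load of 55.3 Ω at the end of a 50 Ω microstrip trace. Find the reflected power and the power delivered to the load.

P_reflected ≈ 1.5 mW; P_delivered ≈ 592 mW

Γ = (55.3 − 50)/(55.3 + 50) = 0.0503
|Γ|² = 0.00253
P_refl = |Γ|²·P_inc = 1.5 mW, P_del = (1 − |Γ|²)·P_inc = 592 mW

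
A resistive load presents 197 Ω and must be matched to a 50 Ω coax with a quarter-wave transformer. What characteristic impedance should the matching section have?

Z_qwt = √(Z_0·R_L) = √(50 × 197) = √9850

Z_qwt ≈ 99.2 Ω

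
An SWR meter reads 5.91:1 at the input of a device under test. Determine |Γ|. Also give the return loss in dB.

|Γ| = (S − 1)/(S + 1) = (5.91 − 1)/(5.91 + 1) = 4.91/6.91
RL = −20·log₁₀|Γ| = −20·log₁₀(0.711)

|Γ| ≈ 0.711; return loss ≈ 2.97 dB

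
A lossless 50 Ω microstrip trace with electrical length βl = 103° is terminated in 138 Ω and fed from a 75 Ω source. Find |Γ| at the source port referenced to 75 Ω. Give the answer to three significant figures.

tan(βl) = -4.33
Z_in = Z_0·(Z_L + jZ_0·tanβl)/(Z_0 + jZ_L·tanβl) = 18.9 + j9.96 Ω
Γ_s = (Z_in − Z_s)/(Z_in + Z_s) = (-56.1 + j9.96)/(93.9 + j9.96), |Γ_s| = 0.603

|Γ| ≈ 0.603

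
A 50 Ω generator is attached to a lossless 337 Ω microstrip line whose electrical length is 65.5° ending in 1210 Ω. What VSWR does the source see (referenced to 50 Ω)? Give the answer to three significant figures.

VSWR ≈ 6

tan(βl) = 2.19
Z_in = Z_0·(Z_L + jZ_0·tanβl)/(Z_0 + jZ_L·tanβl) = 112 − j139 Ω
Γ_s = (Z_in − Z_s)/(Z_in + Z_s) = (61.6 − j139)/(162 − j139), |Γ_s| = 0.714
VSWR = (1 + |Γ_s|)/(1 − |Γ_s|)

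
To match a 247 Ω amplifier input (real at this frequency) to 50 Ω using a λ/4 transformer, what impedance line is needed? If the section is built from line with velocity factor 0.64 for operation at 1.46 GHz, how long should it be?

Z_qwt ≈ 111 Ω; length ≈ 3.29 cm

Z_qwt = √(Z_0·R_L) = √(50 × 247) = √12350
λ = 0.64·c/f = 0.132 m, so l = λ/4 = 0.0329 m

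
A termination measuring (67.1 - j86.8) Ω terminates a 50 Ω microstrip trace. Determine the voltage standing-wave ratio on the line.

VSWR ≈ 4.09

Γ = (Z_L − Z_0)/(Z_L + Z_0) = (17.1 − j86.8)/(117.1 − j86.8)
|Γ| = 88.5/146 = 0.607
VSWR = (1 + |Γ|)/(1 − |Γ|) = 1.61/0.393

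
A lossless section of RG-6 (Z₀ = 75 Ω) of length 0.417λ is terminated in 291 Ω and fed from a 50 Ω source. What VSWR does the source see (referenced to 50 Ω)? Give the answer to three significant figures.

VSWR ≈ 5.04

βl = 2π × 0.417 = 150°
tan(βl) = -0.575
Z_in = Z_0·(Z_L + jZ_0·tanβl)/(Z_0 + jZ_L·tanβl) = 64.8 + j101 Ω
Γ_s = (Z_in − Z_s)/(Z_in + Z_s) = (14.8 + j101)/(115 + j101), |Γ_s| = 0.669
VSWR = (1 + |Γ_s|)/(1 − |Γ_s|)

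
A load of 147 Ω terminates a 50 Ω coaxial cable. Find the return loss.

Γ = (147 − 50)/(147 + 50) = 0.492
RL = −20·log₁₀|Γ| = −20·log₁₀(0.492)

RL ≈ 6.15 dB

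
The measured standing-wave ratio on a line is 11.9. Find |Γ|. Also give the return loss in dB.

|Γ| = (S − 1)/(S + 1) = (11.9 − 1)/(11.9 + 1) = 10.9/12.9
RL = −20·log₁₀|Γ| = −20·log₁₀(0.845)

|Γ| ≈ 0.845; return loss ≈ 1.46 dB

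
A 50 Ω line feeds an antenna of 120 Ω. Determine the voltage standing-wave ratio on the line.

VSWR ≈ 2.4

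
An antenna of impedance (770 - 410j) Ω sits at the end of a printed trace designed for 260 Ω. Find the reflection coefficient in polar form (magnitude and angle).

Γ = (Z_L − Z_0)/(Z_L + Z_0) = (510 − j410)/(1030 − j410)
|Γ| = 654/1110 = 0.59

Γ ≈ 0.59 ∠ -17.1°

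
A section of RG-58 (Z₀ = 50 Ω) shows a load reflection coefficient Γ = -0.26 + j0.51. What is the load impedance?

Z_L ≈ 18.2 + j27.6 Ω

Z_L = Z_0·(1 + Γ)/(1 − Γ) = 50·(0.74 + j0.51)/(1.26 − j0.51)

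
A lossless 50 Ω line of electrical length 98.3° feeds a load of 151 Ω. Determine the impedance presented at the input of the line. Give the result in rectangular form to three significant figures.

Z_in ≈ 16.9 + j6.48 Ω

tan(βl) = tan(98.3°) = -6.85
Z_in = Z_0·(Z_L + jZ_0·tanβl)/(Z_0 + jZ_L·tanβl)
     = 50·(151 − j343)/(50 − j1040)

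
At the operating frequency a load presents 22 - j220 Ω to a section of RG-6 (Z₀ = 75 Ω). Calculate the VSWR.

Γ = (Z_L − Z_0)/(Z_L + Z_0) = (-53 − j220)/(97 − j220)
|Γ| = 226/240 = 0.941
VSWR = (1 + |Γ|)/(1 − |Γ|) = 1.94/0.0588

VSWR ≈ 33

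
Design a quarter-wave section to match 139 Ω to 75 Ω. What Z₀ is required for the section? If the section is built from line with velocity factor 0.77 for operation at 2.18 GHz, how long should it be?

Z_qwt = √(Z_0·R_L) = √(75 × 139) = √10420
λ = 0.77·c/f = 0.106 m, so l = λ/4 = 0.0265 m

Z_qwt ≈ 102 Ω; length ≈ 2.65 cm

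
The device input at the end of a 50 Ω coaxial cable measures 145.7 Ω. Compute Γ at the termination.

Γ = 0.489

Γ = (Z_L − Z_0)/(Z_L + Z_0) = (145.7 − 50)/(145.7 + 50) = 95.7/195.7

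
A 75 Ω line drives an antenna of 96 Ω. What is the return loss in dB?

RL ≈ 18.2 dB

Γ = (96 − 75)/(96 + 75) = 0.123
RL = −20·log₁₀|Γ| = −20·log₁₀(0.123)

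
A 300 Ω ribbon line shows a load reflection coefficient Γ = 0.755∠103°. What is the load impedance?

Z_L = Z_0·(1 + Γ)/(1 − Γ) = 300·(0.83 + j0.736)/(1.17 − j0.736)

Z_L ≈ 67.5 + j231 Ω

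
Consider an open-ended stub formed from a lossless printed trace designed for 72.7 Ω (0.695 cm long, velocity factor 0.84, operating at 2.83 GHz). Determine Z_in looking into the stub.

λ = v/f = 0.84·c / 2.83 GHz = 0.089 m
βl = 2π·l/λ = 2π × 0.078 = 28.1°
tan(βl) = 0.534
For an open-ended stub, Z_in = −jZ_0·cot(βl) = −jZ_0/tan(βl)

Z_in ≈ −j136 Ω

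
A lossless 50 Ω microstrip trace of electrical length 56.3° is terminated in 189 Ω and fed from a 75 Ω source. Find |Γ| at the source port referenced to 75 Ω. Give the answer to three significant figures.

tan(βl) = 1.5
Z_in = Z_0·(Z_L + jZ_0·tanβl)/(Z_0 + jZ_L·tanβl) = 18.5 − j30.1 Ω
Γ_s = (Z_in − Z_s)/(Z_in + Z_s) = (-56.5 − j30.1)/(93.5 − j30.1), |Γ_s| = 0.651

|Γ| ≈ 0.651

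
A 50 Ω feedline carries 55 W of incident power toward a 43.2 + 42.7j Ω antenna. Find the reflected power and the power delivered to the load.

P_reflected ≈ 9.78 W; P_delivered ≈ 45.2 W

|Γ| = |(-6.8 + j42.7)/(93.2 + j42.7)| = 0.422
|Γ|² = 0.178
P_refl = |Γ|²·P_inc = 9.78 W, P_del = (1 − |Γ|²)·P_inc = 45.2 W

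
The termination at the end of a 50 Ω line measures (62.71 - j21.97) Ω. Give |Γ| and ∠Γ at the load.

Γ ≈ 0.221 ∠ -48.9°

Γ = (Z_L − Z_0)/(Z_L + Z_0) = (12.71 − j21.97)/(112.7 − j21.97)
|Γ| = 25.4/115 = 0.221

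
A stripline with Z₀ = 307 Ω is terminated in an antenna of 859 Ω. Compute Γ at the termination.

Γ = 0.473

Γ = (Z_L − Z_0)/(Z_L + Z_0) = (859 − 307)/(859 + 307) = 552/1166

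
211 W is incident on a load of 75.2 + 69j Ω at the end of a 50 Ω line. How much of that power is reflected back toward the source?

P_reflected ≈ 55.7 W

|Γ| = |(25.2 + j69)/(125.2 + j69)| = 0.514
|Γ|² = 0.264
P_refl = |Γ|²·P_inc = 55.7 W, P_del = (1 − |Γ|²)·P_inc = 155 W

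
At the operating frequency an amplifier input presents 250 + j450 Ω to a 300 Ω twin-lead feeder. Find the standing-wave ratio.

VSWR ≈ 4.51

Γ = (Z_L − Z_0)/(Z_L + Z_0) = (-50 + j450)/(550 + j450)
|Γ| = 453/711 = 0.637
VSWR = (1 + |Γ|)/(1 − |Γ|) = 1.64/0.363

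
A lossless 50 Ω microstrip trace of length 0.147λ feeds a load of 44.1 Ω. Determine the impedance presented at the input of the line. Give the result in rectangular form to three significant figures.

βl = 2π × 0.147 = 52.9°
tan(βl) = tan(52.9°) = 1.32
Z_in = Z_0·(Z_L + jZ_0·tanβl)/(Z_0 + jZ_L·tanβl)
     = 50·(44.1 + j66.2)/(50 + j58.4)

Z_in ≈ 51.4 + j6.22 Ω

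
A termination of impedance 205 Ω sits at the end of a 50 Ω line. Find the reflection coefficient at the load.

Γ = (Z_L − Z_0)/(Z_L + Z_0) = (205 − 50)/(205 + 50) = 155/255

Γ = 0.608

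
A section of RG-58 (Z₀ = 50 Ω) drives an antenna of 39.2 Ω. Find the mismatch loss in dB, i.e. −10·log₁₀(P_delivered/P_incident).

mismatch loss ≈ 0.0641 dB

Γ = (39.2 − 50)/(39.2 + 50) = -0.121
|Γ|² = 0.0147, so P_del/P_inc = 1 − |Γ|² = 0.985
ML = −10·log₁₀(1 − |Γ|²)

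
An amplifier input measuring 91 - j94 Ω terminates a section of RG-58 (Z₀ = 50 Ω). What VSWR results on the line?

Γ = (Z_L − Z_0)/(Z_L + Z_0) = (41 − j94)/(141 − j94)
|Γ| = 103/169 = 0.605
VSWR = (1 + |Γ|)/(1 − |Γ|) = 1.61/0.395

VSWR ≈ 4.07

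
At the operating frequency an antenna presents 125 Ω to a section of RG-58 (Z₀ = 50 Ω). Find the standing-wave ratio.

Γ = (125 − 50)/(125 + 50) = 0.429
VSWR = (1 + 0.429)/(1 − 0.429)

VSWR ≈ 2.5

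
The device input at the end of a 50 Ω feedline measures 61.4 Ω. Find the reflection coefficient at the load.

Γ = 0.102

Γ = (Z_L − Z_0)/(Z_L + Z_0) = (61.4 − 50)/(61.4 + 50) = 11.4/111.4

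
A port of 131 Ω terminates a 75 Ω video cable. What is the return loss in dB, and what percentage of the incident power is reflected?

Γ = (131 − 75)/(131 + 75) = 0.272
RL = −20·log₁₀(0.272) = 11.3 dB
P_refl/P_inc = |Γ|² = 0.0739

RL ≈ 11.3 dB; 7.39% of incident power reflected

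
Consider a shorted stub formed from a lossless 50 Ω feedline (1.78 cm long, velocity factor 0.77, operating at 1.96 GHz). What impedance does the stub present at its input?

Z_in ≈ +j69.8 Ω

λ = v/f = 0.77·c / 1.96 GHz = 0.118 m
βl = 2π·l/λ = 2π × 0.151 = 54.4°
tan(βl) = 1.4
For a shorted stub, Z_in = jZ_0·tan(βl)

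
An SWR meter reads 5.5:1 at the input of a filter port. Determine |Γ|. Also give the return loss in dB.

|Γ| = (S − 1)/(S + 1) = (5.5 − 1)/(5.5 + 1) = 4.5/6.5
RL = −20·log₁₀|Γ| = −20·log₁₀(0.692)

|Γ| ≈ 0.692; return loss ≈ 3.19 dB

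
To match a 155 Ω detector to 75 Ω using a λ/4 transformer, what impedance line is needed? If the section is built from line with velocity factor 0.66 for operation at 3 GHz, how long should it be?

Z_qwt = √(Z_0·R_L) = √(75 × 155) = √11620
λ = 0.66·c/f = 0.066 m, so l = λ/4 = 0.0165 m

Z_qwt ≈ 108 Ω; length ≈ 1.65 cm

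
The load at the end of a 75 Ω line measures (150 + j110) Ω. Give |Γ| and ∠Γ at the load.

Γ ≈ 0.532 ∠ 29.7°

Γ = (Z_L − Z_0)/(Z_L + Z_0) = (75 + j110)/(225 + j110)
|Γ| = 133/250 = 0.532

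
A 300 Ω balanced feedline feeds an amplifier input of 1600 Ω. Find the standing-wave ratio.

VSWR ≈ 5.33

Γ = (1600 − 300)/(1600 + 300) = 0.684
VSWR = (1 + 0.684)/(1 − 0.684)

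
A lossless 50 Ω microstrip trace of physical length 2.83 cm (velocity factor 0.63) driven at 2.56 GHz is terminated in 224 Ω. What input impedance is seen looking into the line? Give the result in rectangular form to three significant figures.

λ = v/f = 0.63·c / 2.56 GHz = 0.0738 m
βl = 2π·l/λ = 2π × 0.383 = 138°
tan(βl) = tan(138°) = -0.901
Z_in = Z_0·(Z_L + jZ_0·tanβl)/(Z_0 + jZ_L·tanβl)
     = 50·(224 − j45)/(50 − j202)

Z_in ≈ 23.5 + j49.7 Ω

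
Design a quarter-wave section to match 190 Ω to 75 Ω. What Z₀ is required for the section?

Z_qwt = √(Z_0·R_L) = √(75 × 190) = √14250

Z_qwt ≈ 119 Ω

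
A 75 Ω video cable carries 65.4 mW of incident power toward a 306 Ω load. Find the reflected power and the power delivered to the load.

P_reflected ≈ 24 mW; P_delivered ≈ 41.4 mW

Γ = (306 − 75)/(306 + 75) = 0.606
|Γ|² = 0.368
P_refl = |Γ|²·P_inc = 24 mW, P_del = (1 − |Γ|²)·P_inc = 41.4 mW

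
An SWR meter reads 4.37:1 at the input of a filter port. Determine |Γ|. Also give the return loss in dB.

|Γ| ≈ 0.628; return loss ≈ 4.05 dB

|Γ| = (S − 1)/(S + 1) = (4.37 − 1)/(4.37 + 1) = 3.37/5.37
RL = −20·log₁₀|Γ| = −20·log₁₀(0.628)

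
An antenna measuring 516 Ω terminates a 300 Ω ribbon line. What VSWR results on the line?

VSWR ≈ 1.72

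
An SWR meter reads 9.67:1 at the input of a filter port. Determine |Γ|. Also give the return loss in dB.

|Γ| ≈ 0.813; return loss ≈ 1.8 dB

|Γ| = (S − 1)/(S + 1) = (9.67 − 1)/(9.67 + 1) = 8.67/10.7
RL = −20·log₁₀|Γ| = −20·log₁₀(0.813)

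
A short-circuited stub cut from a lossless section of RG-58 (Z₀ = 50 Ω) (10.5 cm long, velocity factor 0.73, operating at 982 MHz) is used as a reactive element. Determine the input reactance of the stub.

λ = v/f = 0.73·c / 982 MHz = 0.223 m
βl = 2π·l/λ = 2π × 0.471 = 169°
tan(βl) = -0.185
For a short-circuited stub, Z_in = jZ_0·tan(βl)

X_in ≈ -9.27 Ω (capacitive)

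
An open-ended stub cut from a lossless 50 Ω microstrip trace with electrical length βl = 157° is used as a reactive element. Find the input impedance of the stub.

tan(βl) = -0.424
For an open-ended stub, Z_in = −jZ_0·cot(βl) = −jZ_0/tan(βl)

Z_in ≈ +j118 Ω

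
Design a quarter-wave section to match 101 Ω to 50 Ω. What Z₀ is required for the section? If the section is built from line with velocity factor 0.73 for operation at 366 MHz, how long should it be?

Z_qwt = √(Z_0·R_L) = √(50 × 101) = √5050
λ = 0.73·c/f = 0.598 m, so l = λ/4 = 0.15 m

Z_qwt ≈ 71.1 Ω; length ≈ 15 cm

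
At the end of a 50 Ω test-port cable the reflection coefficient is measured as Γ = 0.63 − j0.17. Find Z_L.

Z_L = Z_0·(1 + Γ)/(1 − Γ) = 50·(1.63 − j0.17)/(0.37 + j0.17)

Z_L ≈ 173 − j103 Ω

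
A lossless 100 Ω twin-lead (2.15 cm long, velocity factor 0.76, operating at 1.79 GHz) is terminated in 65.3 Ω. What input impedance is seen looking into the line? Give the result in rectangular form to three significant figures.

Z_in ≈ 116 + j43.4 Ω

λ = v/f = 0.76·c / 1.79 GHz = 0.127 m
βl = 2π·l/λ = 2π × 0.169 = 60.8°
tan(βl) = tan(60.8°) = 1.79
Z_in = Z_0·(Z_L + jZ_0·tanβl)/(Z_0 + jZ_L·tanβl)
     = 100·(65.3 + j179)/(100 + j117)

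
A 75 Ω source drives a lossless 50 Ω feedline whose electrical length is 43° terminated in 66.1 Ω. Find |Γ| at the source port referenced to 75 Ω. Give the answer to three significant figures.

tan(βl) = 0.933
Z_in = Z_0·(Z_L + jZ_0·tanβl)/(Z_0 + jZ_L·tanβl) = 49 − j13.8 Ω
Γ_s = (Z_in − Z_s)/(Z_in + Z_s) = (-26 − j13.8)/(124 − j13.8), |Γ_s| = 0.236

|Γ| ≈ 0.236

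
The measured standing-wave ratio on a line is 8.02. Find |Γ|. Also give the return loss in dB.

|Γ| ≈ 0.778; return loss ≈ 2.18 dB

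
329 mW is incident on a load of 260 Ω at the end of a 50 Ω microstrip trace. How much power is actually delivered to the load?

P_delivered ≈ 178 mW

Γ = (260 − 50)/(260 + 50) = 0.677
|Γ|² = 0.459
P_refl = |Γ|²·P_inc = 151 mW, P_del = (1 − |Γ|²)·P_inc = 178 mW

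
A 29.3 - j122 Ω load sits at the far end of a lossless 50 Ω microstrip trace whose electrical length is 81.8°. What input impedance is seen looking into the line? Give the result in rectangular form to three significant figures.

tan(βl) = tan(81.8°) = 6.94
Z_in = Z_0·(Z_L + jZ_0·tanβl)/(Z_0 + jZ_L·tanβl)
     = 50·(29.3 + j225)/(897 + j203)

Z_in ≈ 4.26 + j11.6 Ω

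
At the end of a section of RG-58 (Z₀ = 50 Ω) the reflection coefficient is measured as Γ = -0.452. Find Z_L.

Z_L ≈ 18.9 Ω

Z_L = Z_0·(1 + Γ)/(1 − Γ) = 50·(0.548)/(1.45)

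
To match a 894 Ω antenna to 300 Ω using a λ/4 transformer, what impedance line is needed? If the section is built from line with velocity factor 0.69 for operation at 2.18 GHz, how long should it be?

Z_qwt ≈ 518 Ω; length ≈ 2.37 cm

Z_qwt = √(Z_0·R_L) = √(300 × 894) = √268200
λ = 0.69·c/f = 0.095 m, so l = λ/4 = 0.0237 m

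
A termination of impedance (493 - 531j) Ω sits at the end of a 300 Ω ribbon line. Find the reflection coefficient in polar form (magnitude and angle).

Γ = (Z_L − Z_0)/(Z_L + Z_0) = (193 − j531)/(793 − j531)
|Γ| = 565/954 = 0.592

Γ ≈ 0.592 ∠ -36.2°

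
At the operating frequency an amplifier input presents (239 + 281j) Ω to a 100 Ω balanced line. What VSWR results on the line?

VSWR ≈ 5.94

Γ = (Z_L − Z_0)/(Z_L + Z_0) = (139 + j281)/(339 + j281)
|Γ| = 313/440 = 0.712
VSWR = (1 + |Γ|)/(1 − |Γ|) = 1.71/0.288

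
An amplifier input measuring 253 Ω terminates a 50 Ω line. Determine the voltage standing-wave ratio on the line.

VSWR ≈ 5.06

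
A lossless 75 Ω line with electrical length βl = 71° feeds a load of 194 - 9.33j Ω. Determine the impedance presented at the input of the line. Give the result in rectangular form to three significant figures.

tan(βl) = tan(71°) = 2.9
Z_in = Z_0·(Z_L + jZ_0·tanβl)/(Z_0 + jZ_L·tanβl)
     = 75·(194 + j208)/(102 + j563)

Z_in ≈ 31.4 − j20.1 Ω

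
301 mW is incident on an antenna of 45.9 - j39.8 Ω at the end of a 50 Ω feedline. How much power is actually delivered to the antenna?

|Γ| = |(-4.1 − j39.8)/(95.9 − j39.8)| = 0.385
|Γ|² = 0.148
P_refl = |Γ|²·P_inc = 44.7 mW, P_del = (1 − |Γ|²)·P_inc = 256 mW

P_delivered ≈ 256 mW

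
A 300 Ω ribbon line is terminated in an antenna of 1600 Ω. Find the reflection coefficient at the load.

Γ = 0.684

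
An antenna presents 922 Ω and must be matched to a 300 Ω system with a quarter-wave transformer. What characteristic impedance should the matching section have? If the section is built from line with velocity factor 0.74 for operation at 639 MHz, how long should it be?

Z_qwt = √(Z_0·R_L) = √(300 × 922) = √276600
λ = 0.74·c/f = 0.347 m, so l = λ/4 = 0.0869 m

Z_qwt ≈ 526 Ω; length ≈ 8.69 cm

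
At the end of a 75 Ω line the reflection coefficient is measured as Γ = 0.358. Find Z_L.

Z_L ≈ 159 Ω

Z_L = Z_0·(1 + Γ)/(1 − Γ) = 75·(1.36)/(0.642)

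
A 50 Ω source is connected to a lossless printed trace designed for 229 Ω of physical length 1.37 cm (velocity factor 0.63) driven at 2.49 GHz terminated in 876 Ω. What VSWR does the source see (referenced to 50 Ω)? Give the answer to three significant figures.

λ = v/f = 0.63·c / 2.49 GHz = 0.0759 m
βl = 2π·l/λ = 2π × 0.18 = 65°
tan(βl) = 2.14
Z_in = Z_0·(Z_L + jZ_0·tanβl)/(Z_0 + jZ_L·tanβl) = 71.8 − j98.1 Ω
Γ_s = (Z_in − Z_s)/(Z_in + Z_s) = (21.8 − j98.1)/(122 − j98.1), |Γ_s| = 0.643
VSWR = (1 + |Γ_s|)/(1 − |Γ_s|)

VSWR ≈ 4.6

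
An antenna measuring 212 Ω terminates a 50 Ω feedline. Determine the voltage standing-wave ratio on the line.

Γ = (212 − 50)/(212 + 50) = 0.618
VSWR = (1 + 0.618)/(1 − 0.618)

VSWR ≈ 4.24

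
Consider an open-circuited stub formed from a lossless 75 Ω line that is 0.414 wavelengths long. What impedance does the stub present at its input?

βl = 2π × 0.414 = 149°
tan(βl) = -0.6
For an open-circuited stub, Z_in = −jZ_0·cot(βl) = −jZ_0/tan(βl)

Z_in ≈ +j125 Ω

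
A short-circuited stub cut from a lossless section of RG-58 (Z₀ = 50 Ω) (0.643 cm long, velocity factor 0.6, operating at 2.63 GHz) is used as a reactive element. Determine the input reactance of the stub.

X_in ≈ 33.5 Ω (inductive)

λ = v/f = 0.6·c / 2.63 GHz = 0.0684 m
βl = 2π·l/λ = 2π × 0.0939 = 33.8°
tan(βl) = 0.67
For a short-circuited stub, Z_in = jZ_0·tan(βl)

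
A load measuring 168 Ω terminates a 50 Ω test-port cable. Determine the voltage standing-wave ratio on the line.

VSWR ≈ 3.36

For a purely resistive load, VSWR = R_L/Z_0 or Z_0/R_L (whichever > 1) = 168/50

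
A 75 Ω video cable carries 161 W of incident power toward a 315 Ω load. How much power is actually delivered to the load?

P_delivered ≈ 100 W

Γ = (315 − 75)/(315 + 75) = 0.615
|Γ|² = 0.379
P_refl = |Γ|²·P_inc = 61 W, P_del = (1 − |Γ|²)·P_inc = 100 W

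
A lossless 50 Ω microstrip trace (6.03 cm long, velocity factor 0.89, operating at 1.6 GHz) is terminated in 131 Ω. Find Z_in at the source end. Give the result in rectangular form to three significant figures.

λ = v/f = 0.89·c / 1.6 GHz = 0.167 m
βl = 2π·l/λ = 2π × 0.361 = 130°
tan(βl) = tan(130°) = -1.19
Z_in = Z_0·(Z_L + jZ_0·tanβl)/(Z_0 + jZ_L·tanβl)
     = 50·(131 − j59.4)/(50 − j156)

Z_in ≈ 29.6 + j32.6 Ω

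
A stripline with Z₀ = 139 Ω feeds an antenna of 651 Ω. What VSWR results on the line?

Γ = (651 − 139)/(651 + 139) = 0.648
VSWR = (1 + 0.648)/(1 − 0.648)

VSWR ≈ 4.68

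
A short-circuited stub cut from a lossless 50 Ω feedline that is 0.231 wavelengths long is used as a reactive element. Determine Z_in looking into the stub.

βl = 2π × 0.231 = 83.2°
tan(βl) = 8.34
For a short-circuited stub, Z_in = jZ_0·tan(βl)

Z_in ≈ +j417 Ω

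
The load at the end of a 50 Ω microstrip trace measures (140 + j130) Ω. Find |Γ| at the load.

Γ = (Z_L − Z_0)/(Z_L + Z_0) = (90 + j130)/(190 + j130)
|Γ| = 158/230

|Γ| ≈ 0.687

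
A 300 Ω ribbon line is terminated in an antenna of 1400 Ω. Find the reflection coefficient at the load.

Γ = 0.647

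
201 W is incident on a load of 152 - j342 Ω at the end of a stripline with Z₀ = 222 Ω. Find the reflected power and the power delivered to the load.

|Γ| = |(-70 − j342)/(374 − j342)| = 0.689
|Γ|² = 0.474
P_refl = |Γ|²·P_inc = 95.4 W, P_del = (1 − |Γ|²)·P_inc = 106 W

P_reflected ≈ 95.4 W; P_delivered ≈ 106 W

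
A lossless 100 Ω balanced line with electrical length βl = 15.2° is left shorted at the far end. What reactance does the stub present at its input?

tan(βl) = 0.272
For a shorted stub, Z_in = jZ_0·tan(βl)

X_in ≈ 27.2 Ω (inductive)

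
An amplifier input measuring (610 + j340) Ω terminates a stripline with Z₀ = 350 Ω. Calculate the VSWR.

VSWR ≈ 2.45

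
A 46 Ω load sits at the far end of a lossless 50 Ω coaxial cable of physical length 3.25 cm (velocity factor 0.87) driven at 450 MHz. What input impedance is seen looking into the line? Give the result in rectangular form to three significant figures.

λ = v/f = 0.87·c / 450 MHz = 0.58 m
βl = 2π·l/λ = 2π × 0.056 = 20.2°
tan(βl) = tan(20.2°) = 0.367
Z_in = Z_0·(Z_L + jZ_0·tanβl)/(Z_0 + jZ_L·tanβl)
     = 50·(46 + j18.4)/(50 + j16.9)

Z_in ≈ 46.9 + j2.53 Ω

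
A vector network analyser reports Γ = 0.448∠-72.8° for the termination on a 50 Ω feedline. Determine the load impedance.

Z_L = Z_0·(1 + Γ)/(1 − Γ) = 50·(1.13 − j0.428)/(0.868 + j0.428)

Z_L ≈ 42.7 − j45.7 Ω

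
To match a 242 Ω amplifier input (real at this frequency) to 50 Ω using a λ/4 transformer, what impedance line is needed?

Z_qwt ≈ 110 Ω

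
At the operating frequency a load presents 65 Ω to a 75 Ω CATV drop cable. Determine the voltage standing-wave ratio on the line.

VSWR ≈ 1.15

For a purely resistive load, VSWR = R_L/Z_0 or Z_0/R_L (whichever > 1) = 75/65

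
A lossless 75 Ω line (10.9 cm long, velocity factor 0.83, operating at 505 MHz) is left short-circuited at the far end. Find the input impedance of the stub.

Z_in ≈ +j408 Ω

λ = v/f = 0.83·c / 505 MHz = 0.493 m
βl = 2π·l/λ = 2π × 0.221 = 79.6°
tan(βl) = 5.44
For a short-circuited stub, Z_in = jZ_0·tan(βl)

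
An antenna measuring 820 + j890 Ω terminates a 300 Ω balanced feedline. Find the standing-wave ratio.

Γ = (Z_L − Z_0)/(Z_L + Z_0) = (520 + j890)/(1120 + j890)
|Γ| = 1030/1430 = 0.721
VSWR = (1 + |Γ|)/(1 − |Γ|) = 1.72/0.279

VSWR ≈ 6.16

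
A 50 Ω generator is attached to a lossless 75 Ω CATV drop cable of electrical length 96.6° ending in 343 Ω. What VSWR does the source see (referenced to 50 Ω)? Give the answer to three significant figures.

VSWR ≈ 3.1

tan(βl) = -8.64
Z_in = Z_0·(Z_L + jZ_0·tanβl)/(Z_0 + jZ_L·tanβl) = 16.6 + j8.26 Ω
Γ_s = (Z_in − Z_s)/(Z_in + Z_s) = (-33.4 + j8.26)/(66.6 + j8.26), |Γ_s| = 0.512
VSWR = (1 + |Γ_s|)/(1 − |Γ_s|)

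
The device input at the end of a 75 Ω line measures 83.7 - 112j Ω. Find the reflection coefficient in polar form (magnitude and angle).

Γ ≈ 0.578 ∠ -50.3°

Γ = (Z_L − Z_0)/(Z_L + Z_0) = (8.7 − j112)/(158.7 − j112)
|Γ| = 112/194 = 0.578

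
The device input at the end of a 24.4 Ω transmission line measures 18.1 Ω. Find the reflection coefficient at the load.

Γ = -0.148

Γ = (Z_L − Z_0)/(Z_L + Z_0) = (18.1 − 24.4)/(18.1 + 24.4) = -6.3/42.5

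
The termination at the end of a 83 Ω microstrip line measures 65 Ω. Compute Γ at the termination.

Γ = -0.122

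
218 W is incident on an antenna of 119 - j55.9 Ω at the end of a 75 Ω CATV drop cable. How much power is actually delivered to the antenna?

|Γ| = |(44 − j55.9)/(194 − j55.9)| = 0.352
|Γ|² = 0.124
P_refl = |Γ|²·P_inc = 27.1 W, P_del = (1 − |Γ|²)·P_inc = 191 W

P_delivered ≈ 191 W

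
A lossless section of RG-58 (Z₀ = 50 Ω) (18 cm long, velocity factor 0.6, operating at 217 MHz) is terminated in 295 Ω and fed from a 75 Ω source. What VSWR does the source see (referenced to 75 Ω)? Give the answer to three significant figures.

λ = v/f = 0.6·c / 217 MHz = 0.829 m
βl = 2π·l/λ = 2π × 0.217 = 78.1°
tan(βl) = 4.75
Z_in = Z_0·(Z_L + jZ_0·tanβl)/(Z_0 + jZ_L·tanβl) = 8.84 − j10.2 Ω
Γ_s = (Z_in − Z_s)/(Z_in + Z_s) = (-66.2 − j10.2)/(83.8 − j10.2), |Γ_s| = 0.793
VSWR = (1 + |Γ_s|)/(1 − |Γ_s|)

VSWR ≈ 8.64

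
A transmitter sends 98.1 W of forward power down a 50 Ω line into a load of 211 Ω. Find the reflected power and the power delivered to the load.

P_reflected ≈ 37.3 W; P_delivered ≈ 60.8 W

Γ = (211 − 50)/(211 + 50) = 0.617
|Γ|² = 0.381
P_refl = |Γ|²·P_inc = 37.3 W, P_del = (1 − |Γ|²)·P_inc = 60.8 W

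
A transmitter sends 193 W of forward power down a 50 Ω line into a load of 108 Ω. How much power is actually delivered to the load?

P_delivered ≈ 167 W

Γ = (108 − 50)/(108 + 50) = 0.367
|Γ|² = 0.135
P_refl = |Γ|²·P_inc = 26 W, P_del = (1 − |Γ|²)·P_inc = 167 W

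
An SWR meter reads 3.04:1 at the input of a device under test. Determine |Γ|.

|Γ| = (S − 1)/(S + 1) = (3.04 − 1)/(3.04 + 1) = 2.04/4.04

|Γ| ≈ 0.505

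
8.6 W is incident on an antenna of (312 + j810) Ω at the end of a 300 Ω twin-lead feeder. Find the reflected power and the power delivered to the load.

|Γ| = |(12 + j810)/(612 + j810)| = 0.798
|Γ|² = 0.637
P_refl = |Γ|²·P_inc = 5.48 W, P_del = (1 − |Γ|²)·P_inc = 3.12 W

P_reflected ≈ 5.48 W; P_delivered ≈ 3.12 W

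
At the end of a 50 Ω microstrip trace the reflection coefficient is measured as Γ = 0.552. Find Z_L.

Z_L ≈ 173 Ω

Z_L = Z_0·(1 + Γ)/(1 − Γ) = 50·(1.55)/(0.448)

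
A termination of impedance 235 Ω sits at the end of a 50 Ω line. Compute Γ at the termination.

Γ = (Z_L − Z_0)/(Z_L + Z_0) = (235 − 50)/(235 + 50) = 185/285

Γ = 0.649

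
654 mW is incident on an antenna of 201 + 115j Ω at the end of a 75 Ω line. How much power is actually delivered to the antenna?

P_delivered ≈ 441 mW

|Γ| = |(126 + j115)/(276 + j115)| = 0.571
|Γ|² = 0.326
P_refl = |Γ|²·P_inc = 213 mW, P_del = (1 − |Γ|²)·P_inc = 441 mW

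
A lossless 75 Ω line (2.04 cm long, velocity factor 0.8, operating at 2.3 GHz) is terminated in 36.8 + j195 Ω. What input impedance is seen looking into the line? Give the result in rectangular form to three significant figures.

λ = v/f = 0.8·c / 2.3 GHz = 0.104 m
βl = 2π·l/λ = 2π × 0.196 = 70.4°
tan(βl) = tan(70.4°) = 2.81
Z_in = Z_0·(Z_L + jZ_0·tanβl)/(Z_0 + jZ_L·tanβl)
     = 75·(36.8 + j405)/(-472 + j103)

Z_in ≈ 7.86 − j62.7 Ω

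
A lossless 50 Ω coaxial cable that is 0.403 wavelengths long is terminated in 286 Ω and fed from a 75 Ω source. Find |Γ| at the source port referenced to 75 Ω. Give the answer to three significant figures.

|Γ| ≈ 0.688

βl = 2π × 0.403 = 145°
tan(βl) = -0.698
Z_in = Z_0·(Z_L + jZ_0·tanβl)/(Z_0 + jZ_L·tanβl) = 25.1 + j65.3 Ω
Γ_s = (Z_in − Z_s)/(Z_in + Z_s) = (-49.9 + j65.3)/(100 + j65.3), |Γ_s| = 0.688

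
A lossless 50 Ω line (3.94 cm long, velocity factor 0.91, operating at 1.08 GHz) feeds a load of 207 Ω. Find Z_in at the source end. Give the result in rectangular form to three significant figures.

λ = v/f = 0.91·c / 1.08 GHz = 0.253 m
βl = 2π·l/λ = 2π × 0.156 = 56.1°
tan(βl) = tan(56.1°) = 1.49
Z_in = Z_0·(Z_L + jZ_0·tanβl)/(Z_0 + jZ_L·tanβl)
     = 50·(207 + j74.4)/(50 + j308)

Z_in ≈ 17.1 − j30.8 Ω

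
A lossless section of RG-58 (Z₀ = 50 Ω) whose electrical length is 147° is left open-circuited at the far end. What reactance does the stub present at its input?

tan(βl) = -0.649
For an open-circuited stub, Z_in = −jZ_0·cot(βl) = −jZ_0/tan(βl)

X_in ≈ 77 Ω (inductive)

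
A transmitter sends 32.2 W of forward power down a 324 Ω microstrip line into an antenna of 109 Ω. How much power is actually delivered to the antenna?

Γ = (109 − 324)/(109 + 324) = -0.497
|Γ|² = 0.247
P_refl = |Γ|²·P_inc = 7.94 W, P_del = (1 − |Γ|²)·P_inc = 24.3 W

P_delivered ≈ 24.3 W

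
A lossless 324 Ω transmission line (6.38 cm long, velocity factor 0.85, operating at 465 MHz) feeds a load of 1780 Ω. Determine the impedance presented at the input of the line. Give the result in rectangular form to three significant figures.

λ = v/f = 0.85·c / 465 MHz = 0.548 m
βl = 2π·l/λ = 2π × 0.116 = 41.9°
tan(βl) = tan(41.9°) = 0.897
Z_in = Z_0·(Z_L + jZ_0·tanβl)/(Z_0 + jZ_L·tanβl)
     = 324·(1780 + j291)/(324 + j1600)

Z_in ≈ 127 − j336 Ω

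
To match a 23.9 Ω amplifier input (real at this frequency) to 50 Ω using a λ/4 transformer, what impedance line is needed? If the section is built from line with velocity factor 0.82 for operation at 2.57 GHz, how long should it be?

Z_qwt = √(Z_0·R_L) = √(50 × 23.9) = √1195
λ = 0.82·c/f = 0.0957 m, so l = λ/4 = 0.0239 m

Z_qwt ≈ 34.6 Ω; length ≈ 2.39 cm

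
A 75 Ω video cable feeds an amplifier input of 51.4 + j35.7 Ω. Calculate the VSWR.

VSWR ≈ 1.97

Γ = (Z_L − Z_0)/(Z_L + Z_0) = (-23.6 + j35.7)/(126.4 + j35.7)
|Γ| = 42.8/131 = 0.326
VSWR = (1 + |Γ|)/(1 − |Γ|) = 1.33/0.674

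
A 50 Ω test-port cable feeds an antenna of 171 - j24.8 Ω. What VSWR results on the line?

VSWR ≈ 3.5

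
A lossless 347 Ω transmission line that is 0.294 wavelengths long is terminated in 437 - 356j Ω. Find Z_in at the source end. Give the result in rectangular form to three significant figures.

βl = 2π × 0.294 = 106°
tan(βl) = tan(106°) = -3.52
Z_in = Z_0·(Z_L + jZ_0·tanβl)/(Z_0 + jZ_L·tanβl)
     = 347·(437 − j1580)/(-908 − j1540)

Z_in ≈ 221 + j229 Ω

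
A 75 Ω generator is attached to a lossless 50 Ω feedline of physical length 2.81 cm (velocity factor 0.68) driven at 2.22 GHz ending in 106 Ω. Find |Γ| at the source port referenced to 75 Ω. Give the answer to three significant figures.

|Γ| ≈ 0.5

λ = v/f = 0.68·c / 2.22 GHz = 0.0919 m
βl = 2π·l/λ = 2π × 0.306 = 110°
tan(βl) = -2.73
Z_in = Z_0·(Z_L + jZ_0·tanβl)/(Z_0 + jZ_L·tanβl) = 26 + j13.8 Ω
Γ_s = (Z_in − Z_s)/(Z_in + Z_s) = (-49 + j13.8)/(101 + j13.8), |Γ_s| = 0.5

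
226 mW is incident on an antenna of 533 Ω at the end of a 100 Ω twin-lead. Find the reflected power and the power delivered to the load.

Γ = (533 − 100)/(533 + 100) = 0.684
|Γ|² = 0.468
P_refl = |Γ|²·P_inc = 106 mW, P_del = (1 − |Γ|²)·P_inc = 120 mW

P_reflected ≈ 106 mW; P_delivered ≈ 120 mW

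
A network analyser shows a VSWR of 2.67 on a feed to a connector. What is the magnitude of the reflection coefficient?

|Γ| ≈ 0.455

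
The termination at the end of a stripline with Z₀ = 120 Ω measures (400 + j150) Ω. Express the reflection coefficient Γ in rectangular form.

Γ ≈ 0.574 + j0.123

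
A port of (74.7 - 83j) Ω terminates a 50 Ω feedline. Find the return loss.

RL ≈ 4.76 dB

Γ = (24.7 − j83)/(124.7 − j83), |Γ| = 0.578
RL = −20·log₁₀|Γ| = −20·log₁₀(0.578)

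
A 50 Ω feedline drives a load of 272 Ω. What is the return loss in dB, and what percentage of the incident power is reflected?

Γ = (272 − 50)/(272 + 50) = 0.689
RL = −20·log₁₀(0.689) = 3.23 dB
P_refl/P_inc = |Γ|² = 0.475

RL ≈ 3.23 dB; 47.5% of incident power reflected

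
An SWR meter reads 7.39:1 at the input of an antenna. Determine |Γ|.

|Γ| = (S − 1)/(S + 1) = (7.39 − 1)/(7.39 + 1) = 6.39/8.39

|Γ| ≈ 0.762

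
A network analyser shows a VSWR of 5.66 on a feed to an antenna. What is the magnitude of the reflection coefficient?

|Γ| = (S − 1)/(S + 1) = (5.66 − 1)/(5.66 + 1) = 4.66/6.66

|Γ| ≈ 0.7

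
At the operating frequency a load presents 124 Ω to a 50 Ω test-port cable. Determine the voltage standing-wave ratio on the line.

Γ = (124 − 50)/(124 + 50) = 0.425
VSWR = (1 + 0.425)/(1 − 0.425)

VSWR ≈ 2.48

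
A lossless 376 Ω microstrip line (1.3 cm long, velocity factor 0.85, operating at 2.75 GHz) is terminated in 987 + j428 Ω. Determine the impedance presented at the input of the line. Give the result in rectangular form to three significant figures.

λ = v/f = 0.85·c / 2.75 GHz = 0.0927 m
βl = 2π·l/λ = 2π × 0.14 = 50.5°
tan(βl) = tan(50.5°) = 1.21
Z_in = Z_0·(Z_L + jZ_0·tanβl)/(Z_0 + jZ_L·tanβl)
     = 376·(987 + j884)/(-143 + j1200)

Z_in ≈ 237 − j339 Ω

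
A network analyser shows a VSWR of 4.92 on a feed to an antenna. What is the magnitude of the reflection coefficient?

|Γ| = (S − 1)/(S + 1) = (4.92 − 1)/(4.92 + 1) = 3.92/5.92

|Γ| ≈ 0.662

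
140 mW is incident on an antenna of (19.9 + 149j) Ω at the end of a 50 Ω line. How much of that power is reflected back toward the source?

|Γ| = |(-30.1 + j149)/(69.9 + j149)| = 0.924
|Γ|² = 0.853
P_refl = |Γ|²·P_inc = 119 mW, P_del = (1 − |Γ|²)·P_inc = 20.6 mW

P_reflected ≈ 119 mW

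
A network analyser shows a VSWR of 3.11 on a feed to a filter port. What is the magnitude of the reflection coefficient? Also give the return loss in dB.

|Γ| ≈ 0.513; return loss ≈ 5.79 dB

|Γ| = (S − 1)/(S + 1) = (3.11 − 1)/(3.11 + 1) = 2.11/4.11
RL = −20·log₁₀|Γ| = −20·log₁₀(0.513)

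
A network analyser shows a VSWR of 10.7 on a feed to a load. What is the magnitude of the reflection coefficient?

|Γ| ≈ 0.829

|Γ| = (S − 1)/(S + 1) = (10.7 − 1)/(10.7 + 1) = 9.7/11.7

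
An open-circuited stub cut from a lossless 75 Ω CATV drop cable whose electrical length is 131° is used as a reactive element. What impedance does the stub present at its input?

tan(βl) = -1.15
For an open-circuited stub, Z_in = −jZ_0·cot(βl) = −jZ_0/tan(βl)

Z_in ≈ +j65.2 Ω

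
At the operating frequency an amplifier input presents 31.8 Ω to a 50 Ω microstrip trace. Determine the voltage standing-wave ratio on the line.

VSWR ≈ 1.57

For a purely resistive load, VSWR = R_L/Z_0 or Z_0/R_L (whichever > 1) = 50/31.8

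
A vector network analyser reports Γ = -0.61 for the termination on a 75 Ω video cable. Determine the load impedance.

Z_L ≈ 18.2 Ω

Z_L = Z_0·(1 + Γ)/(1 − Γ) = 75·(0.39)/(1.61)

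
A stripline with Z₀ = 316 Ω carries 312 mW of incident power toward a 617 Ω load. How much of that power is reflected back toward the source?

Γ = (617 − 316)/(617 + 316) = 0.323
|Γ|² = 0.104
P_refl = |Γ|²·P_inc = 32.5 mW, P_del = (1 − |Γ|²)·P_inc = 280 mW

P_reflected ≈ 32.5 mW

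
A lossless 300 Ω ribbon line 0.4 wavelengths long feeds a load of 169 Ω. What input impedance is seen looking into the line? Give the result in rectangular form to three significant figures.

Z_in ≈ 221 − j127 Ω

βl = 2π × 0.4 = 144°
tan(βl) = tan(144°) = -0.727
Z_in = Z_0·(Z_L + jZ_0·tanβl)/(Z_0 + jZ_L·tanβl)
     = 300·(169 − j218)/(300 − j123)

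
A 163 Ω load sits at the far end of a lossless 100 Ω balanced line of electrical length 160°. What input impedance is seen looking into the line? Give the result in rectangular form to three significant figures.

tan(βl) = tan(160°) = -0.364
Z_in = Z_0·(Z_L + jZ_0·tanβl)/(Z_0 + jZ_L·tanβl)
     = 100·(163 − j36.4)/(100 − j59.3)

Z_in ≈ 137 + j44.6 Ω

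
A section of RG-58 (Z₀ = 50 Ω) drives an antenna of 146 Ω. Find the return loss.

Γ = (146 − 50)/(146 + 50) = 0.49
RL = −20·log₁₀|Γ| = −20·log₁₀(0.49)

RL ≈ 6.2 dB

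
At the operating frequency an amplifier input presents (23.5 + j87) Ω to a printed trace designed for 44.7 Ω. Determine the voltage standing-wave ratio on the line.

VSWR ≈ 9.53

Γ = (Z_L − Z_0)/(Z_L + Z_0) = (-21.2 + j87)/(68.2 + j87)
|Γ| = 89.5/111 = 0.81
VSWR = (1 + |Γ|)/(1 − |Γ|) = 1.81/0.19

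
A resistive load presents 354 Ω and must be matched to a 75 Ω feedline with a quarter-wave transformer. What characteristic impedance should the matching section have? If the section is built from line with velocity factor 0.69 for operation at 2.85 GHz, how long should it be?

Z_qwt ≈ 163 Ω; length ≈ 1.82 cm

Z_qwt = √(Z_0·R_L) = √(75 × 354) = √26550
λ = 0.69·c/f = 0.0726 m, so l = λ/4 = 0.0182 m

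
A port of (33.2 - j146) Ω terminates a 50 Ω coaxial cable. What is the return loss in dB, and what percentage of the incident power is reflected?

RL ≈ 1.16 dB; 76.5% of incident power reflected

Γ = (-16.8 − j146)/(83.2 − j146), |Γ| = 0.875
RL = −20·log₁₀(0.875) = 1.16 dB
P_refl/P_inc = |Γ|² = 0.765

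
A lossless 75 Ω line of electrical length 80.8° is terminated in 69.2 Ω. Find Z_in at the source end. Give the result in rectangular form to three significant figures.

tan(βl) = tan(80.8°) = 6.17
Z_in = Z_0·(Z_L + jZ_0·tanβl)/(Z_0 + jZ_L·tanβl)
     = 75·(69.2 + j463)/(75 + j427)

Z_in ≈ 80.9 + j2.06 Ω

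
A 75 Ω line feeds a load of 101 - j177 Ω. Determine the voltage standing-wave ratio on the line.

VSWR ≈ 6.06

Γ = (Z_L − Z_0)/(Z_L + Z_0) = (26 − j177)/(176 − j177)
|Γ| = 179/250 = 0.717
VSWR = (1 + |Γ|)/(1 − |Γ|) = 1.72/0.283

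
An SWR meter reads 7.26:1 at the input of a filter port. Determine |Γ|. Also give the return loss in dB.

|Γ| ≈ 0.758; return loss ≈ 2.41 dB

|Γ| = (S − 1)/(S + 1) = (7.26 − 1)/(7.26 + 1) = 6.26/8.26
RL = −20·log₁₀|Γ| = −20·log₁₀(0.758)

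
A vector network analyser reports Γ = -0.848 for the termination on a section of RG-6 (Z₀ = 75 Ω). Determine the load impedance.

Z_L ≈ 6.17 Ω

Z_L = Z_0·(1 + Γ)/(1 − Γ) = 75·(0.152)/(1.85)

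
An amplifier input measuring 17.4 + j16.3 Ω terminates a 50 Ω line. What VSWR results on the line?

Γ = (Z_L − Z_0)/(Z_L + Z_0) = (-32.6 + j16.3)/(67.4 + j16.3)
|Γ| = 36.4/69.3 = 0.526
VSWR = (1 + |Γ|)/(1 − |Γ|) = 1.53/0.474

VSWR ≈ 3.22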